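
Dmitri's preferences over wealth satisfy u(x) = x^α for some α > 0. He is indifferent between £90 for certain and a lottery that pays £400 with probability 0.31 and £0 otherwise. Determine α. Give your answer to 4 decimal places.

EU(lottery) = 0.31·400^α + 0.69·0 = 0.31·400^α.
Setting u(90) equal to that: 90^α = 0.31·400^α ⇒ (90/400)^α = 0.31.
α = ln(0.31) / ln(90/400) = -1.1711830/-1.4916549 ≈ 0.7852.

α ≈ 0.7852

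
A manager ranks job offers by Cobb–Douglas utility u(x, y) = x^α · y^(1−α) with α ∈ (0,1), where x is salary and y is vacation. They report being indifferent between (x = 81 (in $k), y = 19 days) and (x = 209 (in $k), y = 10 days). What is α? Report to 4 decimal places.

The Cobb–Douglas utilities coincide, so 81^α·19^(1−α) = 209^α·10^(1−α).
Taking logs: α·ln 81 + (1−α)·ln 19 = α·ln 209 + (1−α)·ln 10, i.e. α·-0.9478851 = (1−α)·-0.6418539.
Thus α·(-1.5897390) = -0.6418539, so α = -0.6418539/-1.5897390 ≈ 0.4037.

α ≈ 0.4037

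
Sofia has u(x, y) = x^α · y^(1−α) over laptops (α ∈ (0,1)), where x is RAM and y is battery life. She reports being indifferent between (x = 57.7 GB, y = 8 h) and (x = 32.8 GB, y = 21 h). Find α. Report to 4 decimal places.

α ≈ 0.6308

Set the two utilities equal: 57.7^α·8^(1−α) = 32.8^α·21^(1−α).
Taking logs: α·ln 57.7 + (1−α)·ln 8 = α·ln 32.8 + (1−α)·ln 21, i.e. α·0.5648287 = (1−α)·0.9650809.
So α/(1−α) = (0.9650809)/(0.5648287) = 1.7086258, and α = 1.7086258/2.7086258 ≈ 0.6308.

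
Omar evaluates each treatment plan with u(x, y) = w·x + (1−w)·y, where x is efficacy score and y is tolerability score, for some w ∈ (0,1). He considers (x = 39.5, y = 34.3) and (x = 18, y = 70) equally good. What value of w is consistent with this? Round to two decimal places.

u(39.5,34.3) = u(18,70) means w·39.5 + (1−w)·34.3 = w·18 + (1−w)·70.
Collecting terms: w·21.5 = (1−w)·35.7.
The marginal rate of substitution is 35.7/21.5, so w = 35.7/(21.5+35.7) = 0.62.

w = 0.62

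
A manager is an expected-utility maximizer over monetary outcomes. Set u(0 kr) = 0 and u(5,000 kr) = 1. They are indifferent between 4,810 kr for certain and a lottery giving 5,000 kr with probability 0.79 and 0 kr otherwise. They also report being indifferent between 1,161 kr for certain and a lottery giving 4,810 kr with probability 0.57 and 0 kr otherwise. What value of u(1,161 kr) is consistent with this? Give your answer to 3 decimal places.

0.450

From the first indifference, u(4,810 kr) = 0.79·u(5,000 kr) + 0.21·u(0 kr) = 0.79·1 + 0.21·0 = 0.79.
Chaining: u(1,161 kr) = 0.57·0.79 + 0.43·0.00 = 0.4503.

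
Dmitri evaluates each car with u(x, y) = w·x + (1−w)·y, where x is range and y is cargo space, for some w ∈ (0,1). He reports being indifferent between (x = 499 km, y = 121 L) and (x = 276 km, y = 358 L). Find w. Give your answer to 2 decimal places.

Equating utilities: w·499 + (1−w)·121 = w·276 + (1−w)·358.
Rearranging, 223·w − 237·(1−w) = 0.
The marginal rate of substitution is 237/223, so w = 237/(223+237) = 0.52.

w = 0.52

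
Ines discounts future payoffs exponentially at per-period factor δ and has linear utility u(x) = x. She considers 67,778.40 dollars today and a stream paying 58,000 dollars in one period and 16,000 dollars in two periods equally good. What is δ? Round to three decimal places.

Present value of the stream is 58000·δ + 16000·δ². Indifference gives 58000δ + 16000δ² = 67778.40.
That is, 16000δ² + 58000δ − 67778.40 = 0, a quadratic in δ.
δ = (−58000 + √(58000² + 4·16000·67778.40)) / (2·16000) = (−58000 + √7701817600.00) / 32000 ≈ 0.930.

δ ≈ 0.930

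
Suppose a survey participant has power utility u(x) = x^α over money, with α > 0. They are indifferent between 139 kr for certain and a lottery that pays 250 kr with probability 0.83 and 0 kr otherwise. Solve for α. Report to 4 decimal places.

α ≈ 0.3174

EU(lottery) = 0.83·250^α + 0.17·0 = 0.83·250^α.
Setting u(139) equal to that: 139^α = 0.83·250^α ⇒ (139/250)^α = 0.83.
Take logs: α = ln 0.83 / ln(139/250) ≈ 0.317434.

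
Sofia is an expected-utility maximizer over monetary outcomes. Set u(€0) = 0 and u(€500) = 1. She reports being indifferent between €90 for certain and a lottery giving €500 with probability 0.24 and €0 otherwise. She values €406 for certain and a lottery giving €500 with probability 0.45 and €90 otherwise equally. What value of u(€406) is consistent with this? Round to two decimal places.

The first gamble pins u(€90): it must equal 0.24·1 + 0.76·0 = 0.24.
Chaining: u(€406) = 0.45·1.00 + 0.55·0.24 = 0.5820.

0.58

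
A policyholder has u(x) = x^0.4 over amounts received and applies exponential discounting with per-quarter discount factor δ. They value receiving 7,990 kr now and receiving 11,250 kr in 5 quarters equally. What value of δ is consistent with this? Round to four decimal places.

δ ≈ 0.9730

Indifference means u(7990) = δ^5 · u(11250), so δ^5 = u(7990)/u(11250).
Since u(x) = x^0.4, δ^5 = (7990/11250)^0.4 = 0.71022^0.4 = 0.87208.
So δ = 0.87208^(1/5) ≈ 0.9730.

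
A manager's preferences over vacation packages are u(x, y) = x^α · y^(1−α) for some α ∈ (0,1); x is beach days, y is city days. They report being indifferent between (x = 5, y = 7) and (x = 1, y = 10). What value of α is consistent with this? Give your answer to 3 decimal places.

α ≈ 0.181

The Cobb–Douglas utilities coincide, so 5^α·7^(1−α) = 1^α·10^(1−α).
Taking logs: α·ln 5 + (1−α)·ln 7 = α·ln 1 + (1−α)·ln 10, i.e. α·1.609438 = (1−α)·0.356675.
With A = 1.609438 and B = 0.356675: α·A = (1−α)·B, so α = B/(A+B) = 0.356675/1.966113 ≈ 0.181.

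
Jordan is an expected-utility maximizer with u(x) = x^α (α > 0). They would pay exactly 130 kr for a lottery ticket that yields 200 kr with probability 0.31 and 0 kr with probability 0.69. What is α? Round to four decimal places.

α ≈ 2.7187

The lottery's expected utility is 0.31·u(200) + 0.69·u(0) = 0.31·200^α (since u(0) = 0 for α > 0).
Equating: 130^α = 0.31·200^α, i.e. 0.6500^α = 0.31.
Take logs: α = ln 0.31 / ln(130/200) ≈ 2.718731.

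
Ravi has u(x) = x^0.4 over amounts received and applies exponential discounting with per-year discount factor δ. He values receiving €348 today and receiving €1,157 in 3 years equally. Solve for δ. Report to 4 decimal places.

δ ≈ 0.8520

Indifference means u(348) = δ^3 · u(1157), so δ^3 = u(348)/u(1157).
With u(x) = x^0.4: δ^3 = 348^0.4/1157^0.4 = (348/1157)^0.4 = 0.61844.
Taking the cube root: δ = 0.61844^(1/3) ≈ 0.8520.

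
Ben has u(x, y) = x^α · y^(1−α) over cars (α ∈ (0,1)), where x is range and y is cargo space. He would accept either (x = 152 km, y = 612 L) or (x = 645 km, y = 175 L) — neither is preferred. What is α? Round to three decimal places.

α ≈ 0.464

Indifference: 152^α · 612^(1−α) = 645^α · 175^(1−α).
Taking logs: α·ln 152 + (1−α)·ln 612 = α·ln 645 + (1−α)·ln 175, i.e. α·-1.445370 = (1−α)·-1.251946.
Thus α·(-2.697316) = -1.251946, so α = -1.251946/-2.697316 ≈ 0.464.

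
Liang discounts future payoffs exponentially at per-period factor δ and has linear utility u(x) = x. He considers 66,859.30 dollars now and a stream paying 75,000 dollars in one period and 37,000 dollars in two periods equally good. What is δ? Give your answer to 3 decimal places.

δ ≈ 0.670

Equating present values: 66859.30 = 75000δ + 37000δ².
Rearranged: 37000δ² + 75000δ − 66859.30 = 0.
By the quadratic formula (taking the positive root), δ = (−75000 + √15520176400.00) / 74000 ≈ 0.670.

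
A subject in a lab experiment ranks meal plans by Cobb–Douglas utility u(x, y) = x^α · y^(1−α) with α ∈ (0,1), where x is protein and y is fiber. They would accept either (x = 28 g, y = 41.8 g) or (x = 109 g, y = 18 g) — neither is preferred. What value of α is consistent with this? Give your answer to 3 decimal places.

α ≈ 0.383

Set the two utilities equal: 28^α·41.8^(1−α) = 109^α·18^(1−α).
Taking logs: α·ln 28 + (1−α)·ln 41.8 = α·ln 109 + (1−α)·ln 18, i.e. α·-1.359143 = (1−α)·-0.842525.
So α/(1−α) = (-0.842525)/(-1.359143) = 0.619894, and α = 0.619894/1.619894 ≈ 0.383.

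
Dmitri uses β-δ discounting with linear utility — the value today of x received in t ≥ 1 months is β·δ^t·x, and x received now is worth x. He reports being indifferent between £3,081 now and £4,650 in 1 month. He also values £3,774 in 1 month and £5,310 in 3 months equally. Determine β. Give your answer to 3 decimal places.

β ≈ 0.786

From the later pair, β·δ^1·3774 = β·δ^3·5310; dividing through, δ^2 = 3774/5310 = 0.71073, so δ = 0.84305.
Substituting δ into 3081 = β·δ·4650: β = 3081/(3920.186) ≈ 0.786.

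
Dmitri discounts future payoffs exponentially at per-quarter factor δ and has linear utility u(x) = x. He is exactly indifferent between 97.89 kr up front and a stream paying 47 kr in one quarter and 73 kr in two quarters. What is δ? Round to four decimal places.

Present value of the stream is 47·δ + 73·δ². Indifference gives 47δ + 73δ² = 97.89.
That is, 73δ² + 47δ − 97.89 = 0, a quadratic in δ.
The positive root is δ = [−47 + √(47² + 4·73·97.89)] / (2·73) = (−47 + 175.479)/146 ≈ 0.8800.

δ ≈ 0.8800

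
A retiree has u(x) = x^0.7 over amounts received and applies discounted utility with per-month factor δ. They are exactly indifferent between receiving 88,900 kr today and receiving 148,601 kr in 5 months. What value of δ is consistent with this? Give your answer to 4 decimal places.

δ ≈ 0.9306

Equating discounted utilities: u(88900) = δ^5·u(148601) ⇒ δ^5 = u(88900)/u(148601).
With u(x) = x^0.7: δ^5 = 88900^0.7/148601^0.7 = (88900/148601)^0.7 = 0.69794.
So δ = 0.69794^(1/5) ≈ 0.9306.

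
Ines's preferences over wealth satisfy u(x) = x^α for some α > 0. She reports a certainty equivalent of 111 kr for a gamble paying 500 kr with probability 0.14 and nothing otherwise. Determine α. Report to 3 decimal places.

α ≈ 1.306

Since u(0) = 0, the lottery's EU is 0.14·500^α.
Indifference: 111^α = 0.14·500^α, so (111/500)^α = 0.14.
Take logs: α = ln 0.14 / ln(111/500) ≈ 1.30632.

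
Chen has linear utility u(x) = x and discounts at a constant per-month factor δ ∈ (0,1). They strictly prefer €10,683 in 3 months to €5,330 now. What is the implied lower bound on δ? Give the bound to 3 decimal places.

δ > 0.793

Under u(x) = x this choice says 5330 < δ^3·10683.
So δ^3 > 5330/10683 = 0.49892; taking the cube root of both positive sides preserves the inequality.
δ > (5330/10683)^(1/3) ≈ 0.793.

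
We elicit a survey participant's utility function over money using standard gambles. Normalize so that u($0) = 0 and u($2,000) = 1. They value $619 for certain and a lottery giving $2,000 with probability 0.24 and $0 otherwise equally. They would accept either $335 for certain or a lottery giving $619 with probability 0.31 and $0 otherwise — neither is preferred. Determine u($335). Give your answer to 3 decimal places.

0.074

From the first indifference, u($619) = 0.24·u($2,000) + 0.76·u($0) = 0.24·1 + 0.76·0 = 0.24.
Chaining: u($335) = 0.31·0.24 + 0.69·0.00 = 0.0744.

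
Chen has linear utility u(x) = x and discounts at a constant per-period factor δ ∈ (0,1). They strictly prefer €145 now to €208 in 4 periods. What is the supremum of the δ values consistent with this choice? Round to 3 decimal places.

δ < 0.914

Comparing present values: 145 > δ^4·208.
Hence δ^4 < 145/208 = 0.69712, and x ↦ x^(1/4) is increasing on (0,∞).
δ < (145/208)^(1/4) ≈ 0.914.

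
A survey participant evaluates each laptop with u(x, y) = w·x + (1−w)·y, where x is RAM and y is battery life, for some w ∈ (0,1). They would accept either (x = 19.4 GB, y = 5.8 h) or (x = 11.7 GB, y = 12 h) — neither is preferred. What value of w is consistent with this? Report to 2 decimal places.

Equating utilities: w·19.4 + (1−w)·5.8 = w·11.7 + (1−w)·12.
Rearranging, 7.7·w − 6.2·(1−w) = 0.
Hence w = 6.2/(7.7+6.2) = 6.2/13.9 = 0.45.

w = 0.45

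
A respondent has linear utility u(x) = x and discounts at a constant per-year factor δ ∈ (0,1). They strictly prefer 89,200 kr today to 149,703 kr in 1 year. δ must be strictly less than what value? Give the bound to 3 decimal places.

Comparing present values: 89200 > δ·149703.
Dividing through by 149703 gives δ < 0.59585.

δ < 0.596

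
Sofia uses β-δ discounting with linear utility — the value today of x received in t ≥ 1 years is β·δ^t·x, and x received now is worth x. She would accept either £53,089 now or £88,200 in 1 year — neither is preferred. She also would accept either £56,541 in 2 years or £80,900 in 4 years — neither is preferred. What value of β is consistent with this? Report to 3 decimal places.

The second indifference involves only future payoffs, so β cancels: β·δ^2·56541 = β·δ^4·80900, giving δ^2 = 56541/80900 = 0.69890, so δ = 0.83600.
Now use the now-vs-future pair: 53089 = β·δ·88200 gives β = 53089/(0.83600·88200) ≈ 0.720.

β ≈ 0.720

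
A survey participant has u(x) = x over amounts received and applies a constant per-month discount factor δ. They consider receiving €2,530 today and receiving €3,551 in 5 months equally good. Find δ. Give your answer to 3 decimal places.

δ ≈ 0.934

Equating discounted utilities: u(2530) = δ^5·u(3551) ⇒ δ^5 = u(2530)/u(3551).
With u(x) = x: δ^5 = 2530/3551 = 0.71248.
Hence δ = (0.71248)^(1/5) = 0.93445.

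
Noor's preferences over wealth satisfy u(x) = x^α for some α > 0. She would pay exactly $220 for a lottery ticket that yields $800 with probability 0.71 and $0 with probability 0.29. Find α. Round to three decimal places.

EU(lottery) = 0.71·800^α + 0.29·0 = 0.71·800^α.
Indifference: 220^α = 0.71·800^α, so (220/800)^α = 0.71.
Taking logs: α·ln(220/800) = ln(0.71), so α = -0.342490 / -1.290984 ≈ 0.265.

α ≈ 0.265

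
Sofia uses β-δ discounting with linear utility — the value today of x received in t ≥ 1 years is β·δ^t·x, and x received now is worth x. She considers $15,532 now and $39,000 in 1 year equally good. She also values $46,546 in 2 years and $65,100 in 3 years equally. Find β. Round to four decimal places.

β ≈ 0.5570

The second indifference involves only future payoffs, so β cancels: β·δ^2·46546 = β·δ^3·65100, giving δ = 46546/65100 = 0.71499.
Now use the now-vs-future pair: 15532 = β·δ·39000 gives β = 15532/(0.71499·39000) ≈ 0.5570.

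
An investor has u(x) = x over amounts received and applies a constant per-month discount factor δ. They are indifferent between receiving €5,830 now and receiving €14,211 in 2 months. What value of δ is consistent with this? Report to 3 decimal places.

Equating discounted utilities: u(5830) = δ^2·u(14211) ⇒ δ^2 = u(5830)/u(14211).
With u(x) = x: δ^2 = 5830/14211 = 0.41025.
Taking the square root: δ = 0.41025^(1/2) ≈ 0.641.

δ ≈ 0.641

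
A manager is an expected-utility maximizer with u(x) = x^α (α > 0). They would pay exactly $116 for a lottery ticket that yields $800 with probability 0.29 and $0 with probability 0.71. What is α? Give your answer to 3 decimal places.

The lottery's expected utility is 0.29·u(800) + 0.71·u(0) = 0.29·800^α (since u(0) = 0 for α > 0).
Equating: 116^α = 0.29·800^α, i.e. 0.1450^α = 0.29.
Taking logs: α·ln(116/800) = ln(0.29), so α = -1.237874 / -1.931022 ≈ 0.641.

α ≈ 0.641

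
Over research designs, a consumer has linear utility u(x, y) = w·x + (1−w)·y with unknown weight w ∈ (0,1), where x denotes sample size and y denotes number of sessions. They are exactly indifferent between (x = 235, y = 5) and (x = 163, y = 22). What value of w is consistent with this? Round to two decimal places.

Indifference: w·235 + (1−w)·5 = w·163 + (1−w)·22.
w·(235−163) = (1−w)·(22−5), i.e. w·72 = (1−w)·17.
So w/(1−w) = 17/72 = 0.2361, giving w = 17/(72+17) = 0.19.

w = 0.19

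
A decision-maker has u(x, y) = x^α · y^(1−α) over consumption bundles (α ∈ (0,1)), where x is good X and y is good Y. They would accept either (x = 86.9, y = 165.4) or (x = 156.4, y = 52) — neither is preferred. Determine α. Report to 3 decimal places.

α ≈ 0.663

The Cobb–Douglas utilities coincide, so 86.9^α·165.4^(1−α) = 156.4^α·52^(1−α).
(86.9/156.4)^α = (52/165.4)^(1−α); take logs: α·ln(86.9/156.4) = (1−α)·ln(52/165.4), i.e. α·-0.587659 = (1−α)·-1.157123.
With A = -0.587659 and B = -1.157123: α·A = (1−α)·B, so α = B/(A+B) = -1.157123/-1.744782 ≈ 0.663.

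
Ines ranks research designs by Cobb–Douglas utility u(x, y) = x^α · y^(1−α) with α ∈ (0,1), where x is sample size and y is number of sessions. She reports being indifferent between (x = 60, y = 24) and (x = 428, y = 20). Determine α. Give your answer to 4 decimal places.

α ≈ 0.0849

Indifference: 60^α · 24^(1−α) = 428^α · 20^(1−α).
Taking logs: α·ln 60 + (1−α)·ln 24 = α·ln 428 + (1−α)·ln 20, i.e. α·-1.9647786 = (1−α)·-0.1823216.
So α/(1−α) = (-0.1823216)/(-1.9647786) = 0.0927950, and α = 0.0927950/1.0927950 ≈ 0.0849.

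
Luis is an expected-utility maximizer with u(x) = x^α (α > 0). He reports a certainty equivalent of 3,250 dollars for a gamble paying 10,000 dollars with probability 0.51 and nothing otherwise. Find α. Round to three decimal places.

α ≈ 0.599

The lottery's expected utility is 0.51·u(10000) + 0.49·u(0) = 0.51·10000^α (since u(0) = 0 for α > 0).
Equating: 3250^α = 0.51·10000^α, i.e. 0.3250^α = 0.51.
Taking logs: α·ln(3250/10000) = ln(0.51), so α = -0.673345 / -1.123930 ≈ 0.599.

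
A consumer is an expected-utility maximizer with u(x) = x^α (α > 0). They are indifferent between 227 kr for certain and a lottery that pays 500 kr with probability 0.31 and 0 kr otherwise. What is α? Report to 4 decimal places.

α ≈ 1.4832

EU(lottery) = 0.31·500^α + 0.69·0 = 0.31·500^α.
Setting u(227) equal to that: 227^α = 0.31·500^α ⇒ (227/500)^α = 0.31.
Take logs: α = ln 0.31 / ln(227/500) ≈ 1.483152.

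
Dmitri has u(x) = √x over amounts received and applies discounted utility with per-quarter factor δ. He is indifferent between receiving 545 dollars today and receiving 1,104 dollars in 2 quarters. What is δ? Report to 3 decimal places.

Indifference means u(545) = δ^2 · u(1104), so δ^2 = u(545)/u(1104).
With u(x) = √x: δ^2 = √545/√1104 = √(545/1104) = 0.70261.
Hence δ = (0.70261)^(1/2) = 0.83822.

δ ≈ 0.838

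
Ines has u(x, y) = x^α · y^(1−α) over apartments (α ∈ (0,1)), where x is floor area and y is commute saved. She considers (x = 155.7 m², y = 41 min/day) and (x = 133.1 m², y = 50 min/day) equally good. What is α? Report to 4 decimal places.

The Cobb–Douglas utilities coincide, so 155.7^α·41^(1−α) = 133.1^α·50^(1−α).
Taking logs: α·ln 155.7 + (1−α)·ln 41 = α·ln 133.1 + (1−α)·ln 50, i.e. α·0.1568304 = (1−α)·0.1984509.
So α/(1−α) = (0.1984509)/(0.1568304) = 1.2653854, and α = 1.2653854/2.2653854 ≈ 0.5586.

α ≈ 0.5586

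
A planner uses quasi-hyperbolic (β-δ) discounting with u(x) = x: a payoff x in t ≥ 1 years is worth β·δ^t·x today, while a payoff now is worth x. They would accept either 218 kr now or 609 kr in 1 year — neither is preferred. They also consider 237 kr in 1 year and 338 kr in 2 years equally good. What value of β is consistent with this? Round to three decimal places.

β ≈ 0.511

Both payoffs in the second observation are in the future, so β drops out: δ^1·237 = δ^2·338 ⇒ δ = 237/338 = 0.70118.
Now use the now-vs-future pair: 218 = β·δ·609 gives β = 218/(0.70118·609) ≈ 0.511.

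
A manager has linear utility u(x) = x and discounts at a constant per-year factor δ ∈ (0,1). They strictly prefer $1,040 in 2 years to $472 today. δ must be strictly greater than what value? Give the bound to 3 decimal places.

δ > 0.674

Under u(x) = x this choice says 472 < δ^2·1040.
Hence δ^2 > 472/1040 = 0.45385, and x ↦ x^(1/2) is increasing on (0,∞).
δ > 0.45385^(1/2) = 0.674.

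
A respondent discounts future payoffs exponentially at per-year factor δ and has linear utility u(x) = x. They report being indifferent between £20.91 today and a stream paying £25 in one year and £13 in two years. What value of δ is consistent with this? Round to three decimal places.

The stream is worth 25δ + 13δ² today, so 25δ + 13δ² = 20.91.
That is, 13δ² + 25δ − 20.91 = 0, a quadratic in δ.
The positive root is δ = [−25 + √(25² + 4·13·20.91)] / (2·13) = (−25 + 41.380)/26 ≈ 0.630.

δ ≈ 0.630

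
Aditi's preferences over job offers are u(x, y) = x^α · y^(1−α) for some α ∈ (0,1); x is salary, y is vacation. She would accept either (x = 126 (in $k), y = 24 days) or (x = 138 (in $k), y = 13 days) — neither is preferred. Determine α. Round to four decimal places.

Indifference: 126^α · 24^(1−α) = 138^α · 13^(1−α).
(126/138)^α = (13/24)^(1−α); take logs: α·ln(126/138) = (1−α)·ln(13/24), i.e. α·-0.0909718 = (1−α)·-0.6131045.
So α/(1−α) = (-0.6131045)/(-0.0909718) = 6.7395006, and α = 6.7395006/7.7395006 ≈ 0.8708.

α ≈ 0.8708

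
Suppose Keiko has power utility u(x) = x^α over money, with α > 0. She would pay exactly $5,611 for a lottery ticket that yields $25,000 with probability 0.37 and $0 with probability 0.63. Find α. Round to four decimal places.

α ≈ 0.6654

Since u(0) = 0, the lottery's EU is 0.37·25000^α.
Setting u(5611) equal to that: 5611^α = 0.37·25000^α ⇒ (5611/25000)^α = 0.37.
Take logs: α = ln 0.37 / ln(5611/25000) ≈ 0.665431.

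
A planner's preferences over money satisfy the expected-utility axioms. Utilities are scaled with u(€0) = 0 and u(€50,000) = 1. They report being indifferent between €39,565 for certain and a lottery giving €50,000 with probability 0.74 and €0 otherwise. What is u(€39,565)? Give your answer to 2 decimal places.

0.74

By the standard-gamble method, u(€39,565) is just the indifference probability on the best outcome: 0.74.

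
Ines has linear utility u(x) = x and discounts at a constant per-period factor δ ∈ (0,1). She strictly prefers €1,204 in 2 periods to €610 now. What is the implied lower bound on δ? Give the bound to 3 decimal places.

δ > 0.712

The preference means 610 < δ^2·1204.
Hence δ^2 > 610/1204 = 0.50664, and x ↦ x^(1/2) is increasing on (0,∞).
δ > 0.50664^(1/2) = 0.712.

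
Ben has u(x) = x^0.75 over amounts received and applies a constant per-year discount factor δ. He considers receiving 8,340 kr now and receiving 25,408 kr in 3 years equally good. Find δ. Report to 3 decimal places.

Indifference means u(8340) = δ^3 · u(25408), so δ^3 = u(8340)/u(25408).
Since u(x) = x^0.75, δ^3 = (8340/25408)^0.75 = 0.32824^0.75 = 0.43366.
Hence δ = (0.43366)^(1/3) = 0.75692.

δ ≈ 0.757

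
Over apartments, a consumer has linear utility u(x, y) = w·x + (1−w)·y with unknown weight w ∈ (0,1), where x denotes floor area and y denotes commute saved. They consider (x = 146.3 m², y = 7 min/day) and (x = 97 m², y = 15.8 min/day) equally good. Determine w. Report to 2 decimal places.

w = 0.15

u(146.3,7) = u(97,15.8) means w·146.3 + (1−w)·7 = w·97 + (1−w)·15.8.
Collecting terms: w·49.3 = (1−w)·8.8.
Hence w = 8.8/(49.3+8.8) = 8.8/58.1 = 0.15.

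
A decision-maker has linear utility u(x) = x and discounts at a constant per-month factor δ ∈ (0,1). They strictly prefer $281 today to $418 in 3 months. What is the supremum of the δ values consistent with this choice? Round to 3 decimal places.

δ < 0.876

Under u(x) = x this choice says 281 > δ^3·418.
So δ^3 < 281/418 = 0.67225; taking the cube root of both positive sides preserves the inequality.
δ < 0.67225^(1/3) = 0.876.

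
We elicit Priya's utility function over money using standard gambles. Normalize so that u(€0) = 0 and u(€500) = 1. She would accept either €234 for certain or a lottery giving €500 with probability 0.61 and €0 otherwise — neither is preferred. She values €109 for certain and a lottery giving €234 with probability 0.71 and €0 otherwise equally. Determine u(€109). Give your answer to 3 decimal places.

From the first indifference, u(€234) = 0.61·u(€500) + 0.39·u(€0) = 0.61·1 + 0.39·0 = 0.61.
Chaining: u(€109) = 0.71·0.61 + 0.29·0.00 = 0.4331.

0.433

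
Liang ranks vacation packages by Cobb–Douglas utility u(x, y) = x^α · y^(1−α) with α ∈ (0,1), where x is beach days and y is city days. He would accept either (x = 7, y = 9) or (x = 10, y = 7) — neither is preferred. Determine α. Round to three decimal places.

α ≈ 0.413

Set the two utilities equal: 7^α·9^(1−α) = 10^α·7^(1−α).
Rearrange to (7/10)^α = (7/9)^(1−α) and take logs: α·-0.356675 = (1−α)·-0.251314.
With A = -0.356675 and B = -0.251314: α·A = (1−α)·B, so α = B/(A+B) = -0.251314/-0.607989 ≈ 0.413.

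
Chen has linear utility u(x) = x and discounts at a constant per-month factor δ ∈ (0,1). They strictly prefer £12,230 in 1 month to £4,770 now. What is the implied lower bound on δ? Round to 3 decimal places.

δ > 0.390

Comparing present values: 4770 < δ·12230.
Dividing through by 12230 gives δ > 0.39002.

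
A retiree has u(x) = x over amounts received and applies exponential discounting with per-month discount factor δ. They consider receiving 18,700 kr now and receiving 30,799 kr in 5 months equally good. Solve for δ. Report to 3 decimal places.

Indifference means u(18700) = δ^5 · u(30799), so δ^5 = u(18700)/u(30799).
With u(x) = x: δ^5 = 18700/30799 = 0.60716.
Hence δ = (0.60716)^(1/5) = 0.90503.

δ ≈ 0.905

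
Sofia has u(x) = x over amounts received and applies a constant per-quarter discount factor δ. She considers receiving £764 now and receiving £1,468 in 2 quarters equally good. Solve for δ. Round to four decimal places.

δ ≈ 0.7214

Indifference means u(764) = δ^2 · u(1468), so δ^2 = u(764)/u(1468).
With u(x) = x: δ^2 = 764/1468 = 0.52044.
Hence δ = (0.52044)^(1/2) = 0.721412.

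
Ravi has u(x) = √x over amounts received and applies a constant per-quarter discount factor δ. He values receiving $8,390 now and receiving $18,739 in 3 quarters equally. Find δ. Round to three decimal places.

Equating discounted utilities: u(8390) = δ^3·u(18739) ⇒ δ^3 = u(8390)/u(18739).
With u(x) = √x: δ^3 = √8390/√18739 = √(8390/18739) = 0.66913.
So δ = 0.66913^(1/3) ≈ 0.875.

δ ≈ 0.875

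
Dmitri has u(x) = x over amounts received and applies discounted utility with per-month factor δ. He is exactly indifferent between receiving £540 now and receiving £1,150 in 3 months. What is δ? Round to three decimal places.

δ ≈ 0.777

Equating discounted utilities: u(540) = δ^3·u(1150) ⇒ δ^3 = u(540)/u(1150).
With u(x) = x: δ^3 = 540/1150 = 0.46957.
Taking the cube root: δ = 0.46957^(1/3) ≈ 0.777.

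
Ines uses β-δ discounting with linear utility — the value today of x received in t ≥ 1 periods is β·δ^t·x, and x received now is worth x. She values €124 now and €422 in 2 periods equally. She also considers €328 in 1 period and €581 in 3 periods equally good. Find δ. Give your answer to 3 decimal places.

δ ≈ 0.751

Both payoffs in the second observation are in the future, so β drops out: δ^1·328 = δ^3·581 ⇒ δ^2 = 328/581 = 0.56454, so δ = 0.75136.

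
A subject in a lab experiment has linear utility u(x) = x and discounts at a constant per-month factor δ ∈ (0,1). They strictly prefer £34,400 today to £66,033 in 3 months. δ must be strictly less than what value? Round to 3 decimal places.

δ < 0.805

Comparing present values: 34400 > δ^3·66033.
So δ^3 < 34400/66033 = 0.52095; taking the cube root of both positive sides preserves the inequality.
δ < 0.52095^(1/3) = 0.805.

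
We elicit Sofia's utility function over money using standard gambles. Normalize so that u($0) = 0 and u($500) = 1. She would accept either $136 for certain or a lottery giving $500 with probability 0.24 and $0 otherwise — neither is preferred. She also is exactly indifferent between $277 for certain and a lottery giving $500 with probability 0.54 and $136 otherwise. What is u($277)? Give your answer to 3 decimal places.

0.650

The first gamble pins u($136): it must equal 0.24·1 + 0.76·0 = 0.24.
Chaining: u($277) = 0.54·1.00 + 0.46·0.24 = 0.6504.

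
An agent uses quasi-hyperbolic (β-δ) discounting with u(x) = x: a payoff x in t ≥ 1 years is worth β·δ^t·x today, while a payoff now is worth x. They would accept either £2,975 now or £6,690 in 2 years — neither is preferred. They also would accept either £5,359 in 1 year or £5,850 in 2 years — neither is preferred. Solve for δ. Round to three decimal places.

From the later pair, β·δ^1·5359 = β·δ^2·5850; dividing through, δ = 5359/5850 = 0.91607.

δ ≈ 0.916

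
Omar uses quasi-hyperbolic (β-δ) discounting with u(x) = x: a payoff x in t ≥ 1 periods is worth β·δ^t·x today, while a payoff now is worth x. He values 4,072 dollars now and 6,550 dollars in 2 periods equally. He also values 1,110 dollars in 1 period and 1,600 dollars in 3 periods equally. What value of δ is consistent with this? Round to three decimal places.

δ ≈ 0.833

From the later pair, β·δ^1·1110 = β·δ^3·1600; dividing through, δ^2 = 1110/1600 = 0.69375, so δ = 0.83292.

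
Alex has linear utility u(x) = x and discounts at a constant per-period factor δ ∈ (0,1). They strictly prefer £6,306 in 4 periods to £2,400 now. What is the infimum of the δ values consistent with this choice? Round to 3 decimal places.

δ > 0.785

Comparing present values: 2400 < δ^4·6306.
Dividing by 6306: δ^4 > 0.38059. Both sides are positive, so the 4th root keeps the direction.
δ > (2400/6306)^(1/4) ≈ 0.785.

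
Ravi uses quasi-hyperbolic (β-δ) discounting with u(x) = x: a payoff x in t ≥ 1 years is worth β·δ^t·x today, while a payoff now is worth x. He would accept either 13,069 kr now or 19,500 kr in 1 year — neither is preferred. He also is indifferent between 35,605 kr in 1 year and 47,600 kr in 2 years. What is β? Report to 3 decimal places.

From the later pair, β·δ^1·35605 = β·δ^2·47600; dividing through, δ = 35605/47600 = 0.74800.
Now use the now-vs-future pair: 13069 = β·δ·19500 gives β = 13069/(0.74800·19500) ≈ 0.896.

β ≈ 0.896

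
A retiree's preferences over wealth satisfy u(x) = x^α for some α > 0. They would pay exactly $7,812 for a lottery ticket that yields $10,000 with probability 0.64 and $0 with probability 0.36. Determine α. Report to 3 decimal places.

α ≈ 1.807

EU(lottery) = 0.64·10000^α + 0.36·0 = 0.64·10000^α.
Indifference: 7812^α = 0.64·10000^α, so (7812/10000)^α = 0.64.
Taking logs: α·ln(7812/10000) = ln(0.64), so α = -0.446287 / -0.246924 ≈ 1.807.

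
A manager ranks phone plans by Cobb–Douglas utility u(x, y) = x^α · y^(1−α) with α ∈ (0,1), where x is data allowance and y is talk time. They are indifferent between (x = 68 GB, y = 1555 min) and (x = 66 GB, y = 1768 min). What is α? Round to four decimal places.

Indifference: 68^α · 1555^(1−α) = 66^α · 1768^(1−α).
Rearrange to (68/66)^α = (1768/1555)^(1−α) and take logs: α·0.0298530 = (1−α)·0.1283734.
Thus α·(0.1582264) = 0.1283734, so α = 0.1283734/0.1582264 ≈ 0.8113.

α ≈ 0.8113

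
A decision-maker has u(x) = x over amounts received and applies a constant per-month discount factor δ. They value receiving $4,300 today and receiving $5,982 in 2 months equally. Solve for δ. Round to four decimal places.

Equating discounted utilities: u(4300) = δ^2·u(5982) ⇒ δ^2 = u(4300)/u(5982).
With u(x) = x: δ^2 = 4300/5982 = 0.71882.
Hence δ = (0.71882)^(1/2) = 0.847834.

δ ≈ 0.8478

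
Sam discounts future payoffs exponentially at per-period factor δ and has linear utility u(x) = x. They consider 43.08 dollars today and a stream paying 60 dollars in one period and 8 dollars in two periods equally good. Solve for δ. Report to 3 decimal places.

δ ≈ 0.660

The stream is worth 60δ + 8δ² today, so 60δ + 8δ² = 43.08.
So 8δ² + 60δ − 43.08 = 0.
The positive root is δ = [−60 + √(60² + 4·8·43.08)] / (2·8) = (−60 + 70.559)/16 ≈ 0.660.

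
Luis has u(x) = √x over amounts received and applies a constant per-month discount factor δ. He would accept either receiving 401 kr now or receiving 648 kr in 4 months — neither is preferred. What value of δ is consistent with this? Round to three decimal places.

Equating discounted utilities: u(401) = δ^4·u(648) ⇒ δ^4 = u(401)/u(648).
With u(x) = √x: δ^4 = √401/√648 = √(401/648) = 0.78666.
Hence δ = (0.78666)^(1/4) = 0.94177.

δ ≈ 0.942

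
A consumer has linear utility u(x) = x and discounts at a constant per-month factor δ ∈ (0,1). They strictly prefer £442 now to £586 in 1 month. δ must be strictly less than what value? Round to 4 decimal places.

Under u(x) = x this choice says 442 > δ·586.
Dividing through by 586 gives δ < 0.75427.

δ < 0.7543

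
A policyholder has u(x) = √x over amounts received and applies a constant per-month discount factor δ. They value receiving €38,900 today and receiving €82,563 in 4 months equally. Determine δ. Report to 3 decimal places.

The payoff in 4 months is discounted by δ^4, so u(38900) = δ^4·u(82563) and δ^4 = u(38900)/u(82563).
With u(x) = √x: δ^4 = √38900/√82563 = √(38900/82563) = 0.68641.
Hence δ = (0.68641)^(1/4) = 0.91022.

δ ≈ 0.910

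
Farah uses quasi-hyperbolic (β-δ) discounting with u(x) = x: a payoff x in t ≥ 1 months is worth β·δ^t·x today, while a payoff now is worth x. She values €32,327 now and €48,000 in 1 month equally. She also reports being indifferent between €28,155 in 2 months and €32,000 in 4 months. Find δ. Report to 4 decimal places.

δ ≈ 0.9380

From the later pair, β·δ^2·28155 = β·δ^4·32000; dividing through, δ^2 = 28155/32000 = 0.87984, so δ = 0.93800.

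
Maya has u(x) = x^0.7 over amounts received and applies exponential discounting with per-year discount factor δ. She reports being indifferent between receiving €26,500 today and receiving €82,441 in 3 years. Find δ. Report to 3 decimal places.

Equating discounted utilities: u(26500) = δ^3·u(82441) ⇒ δ^3 = u(26500)/u(82441).
Since u(x) = x^0.7, δ^3 = (26500/82441)^0.7 = 0.32144^0.7 = 0.45183.
Taking the cube root: δ = 0.45183^(1/3) ≈ 0.767.

δ ≈ 0.767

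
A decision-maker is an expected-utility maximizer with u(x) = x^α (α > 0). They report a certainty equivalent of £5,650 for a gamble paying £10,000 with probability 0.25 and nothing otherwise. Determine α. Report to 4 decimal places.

EU(lottery) = 0.25·10000^α + 0.75·0 = 0.25·10000^α.
Setting u(5650) equal to that: 5650^α = 0.25·10000^α ⇒ (5650/10000)^α = 0.25.
α = ln(0.25) / ln(5650/10000) = -1.3862944/-0.5709295 ≈ 2.4281.

α ≈ 2.4281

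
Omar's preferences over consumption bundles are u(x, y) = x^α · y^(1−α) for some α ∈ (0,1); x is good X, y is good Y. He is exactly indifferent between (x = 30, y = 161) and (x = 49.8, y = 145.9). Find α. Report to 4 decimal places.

α ≈ 0.1627

Set the two utilities equal: 30^α·161^(1−α) = 49.8^α·145.9^(1−α).
Rearrange to (30/49.8)^α = (145.9/161)^(1−α) and take logs: α·-0.5068176 = (1−α)·-0.0984829.
With A = -0.5068176 and B = -0.0984829: α·A = (1−α)·B, so α = B/(A+B) = -0.0984829/-0.6053005 ≈ 0.1627.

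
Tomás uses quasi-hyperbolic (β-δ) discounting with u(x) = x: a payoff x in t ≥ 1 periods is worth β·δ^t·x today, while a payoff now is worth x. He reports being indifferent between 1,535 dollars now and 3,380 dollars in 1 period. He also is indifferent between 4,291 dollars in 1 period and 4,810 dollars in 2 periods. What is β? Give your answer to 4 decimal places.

β ≈ 0.5091

The second indifference involves only future payoffs, so β cancels: β·δ^1·4291 = β·δ^2·4810, giving δ = 4291/4810 = 0.89210.
Now use the now-vs-future pair: 1535 = β·δ·3380 gives β = 1535/(0.89210·3380) ≈ 0.5091.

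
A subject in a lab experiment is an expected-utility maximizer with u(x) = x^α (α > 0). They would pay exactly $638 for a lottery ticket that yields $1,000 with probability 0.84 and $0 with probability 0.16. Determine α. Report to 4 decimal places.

α ≈ 0.3880

The lottery's expected utility is 0.84·u(1000) + 0.16·u(0) = 0.84·1000^α (since u(0) = 0 for α > 0).
Indifference: 638^α = 0.84·1000^α, so (638/1000)^α = 0.84.
Take logs: α = ln 0.84 / ln(638/1000) ≈ 0.387955.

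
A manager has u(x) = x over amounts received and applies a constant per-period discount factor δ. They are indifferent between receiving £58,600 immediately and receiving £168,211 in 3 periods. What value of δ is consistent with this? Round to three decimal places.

Indifference means u(58600) = δ^3 · u(168211), so δ^3 = u(58600)/u(168211).
With u(x) = x: δ^3 = 58600/168211 = 0.34837.
Taking the cube root: δ = 0.34837^(1/3) ≈ 0.704.

δ ≈ 0.704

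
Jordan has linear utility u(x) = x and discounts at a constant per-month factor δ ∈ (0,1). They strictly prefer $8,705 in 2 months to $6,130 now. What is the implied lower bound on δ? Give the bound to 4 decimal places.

Comparing present values: 6130 < δ^2·8705.
Hence δ^2 > 6130/8705 = 0.70419, and x ↦ x^(1/2) is increasing on (0,∞).
δ > 0.70419^(1/2) = 0.8392.

δ > 0.8392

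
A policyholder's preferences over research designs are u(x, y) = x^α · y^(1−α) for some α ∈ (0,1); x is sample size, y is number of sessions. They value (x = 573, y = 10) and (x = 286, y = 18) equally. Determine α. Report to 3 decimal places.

The Cobb–Douglas utilities coincide, so 573^α·10^(1−α) = 286^α·18^(1−α).
Rearrange to (573/286)^α = (18/10)^(1−α) and take logs: α·0.694894 = (1−α)·0.587787.
So α/(1−α) = (0.587787)/(0.694894) = 0.845866, and α = 0.845866/1.845866 ≈ 0.458.

α ≈ 0.458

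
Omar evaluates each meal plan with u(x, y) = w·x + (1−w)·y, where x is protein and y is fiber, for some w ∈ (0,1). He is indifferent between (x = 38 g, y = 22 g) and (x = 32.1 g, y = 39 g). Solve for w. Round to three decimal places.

w = 0.742

u(38,22) = u(32.1,39) means w·38 + (1−w)·22 = w·32.1 + (1−w)·39.
w·(38−32.1) = (1−w)·(39−22), i.e. w·5.9 = (1−w)·17.
So w/(1−w) = 17/5.9 = 2.8814, giving w = 17/(5.9+17) = 0.742.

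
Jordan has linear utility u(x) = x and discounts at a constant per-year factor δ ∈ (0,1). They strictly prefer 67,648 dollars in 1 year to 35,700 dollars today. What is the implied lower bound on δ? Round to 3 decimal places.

δ > 0.528

Under u(x) = x this choice says 35700 < δ·67648.
Dividing through by 67648 gives δ > 0.52773.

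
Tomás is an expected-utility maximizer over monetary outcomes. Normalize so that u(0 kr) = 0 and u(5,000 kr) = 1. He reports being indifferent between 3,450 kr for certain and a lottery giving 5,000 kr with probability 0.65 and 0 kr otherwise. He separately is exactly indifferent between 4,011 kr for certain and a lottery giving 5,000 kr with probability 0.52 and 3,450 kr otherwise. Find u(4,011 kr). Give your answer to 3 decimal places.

The first gamble pins u(3,450 kr): it must equal 0.65·1 + 0.35·0 = 0.65.
Chaining: u(4,011 kr) = 0.52·1.00 + 0.48·0.65 = 0.8320.

0.832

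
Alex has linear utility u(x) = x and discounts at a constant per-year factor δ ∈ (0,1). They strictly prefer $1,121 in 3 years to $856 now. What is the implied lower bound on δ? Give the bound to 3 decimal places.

δ > 0.914

Under u(x) = x this choice says 856 < δ^3·1121.
So δ^3 > 856/1121 = 0.76360; taking the cube root of both positive sides preserves the inequality.
δ > 0.76360^(1/3) = 0.914.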